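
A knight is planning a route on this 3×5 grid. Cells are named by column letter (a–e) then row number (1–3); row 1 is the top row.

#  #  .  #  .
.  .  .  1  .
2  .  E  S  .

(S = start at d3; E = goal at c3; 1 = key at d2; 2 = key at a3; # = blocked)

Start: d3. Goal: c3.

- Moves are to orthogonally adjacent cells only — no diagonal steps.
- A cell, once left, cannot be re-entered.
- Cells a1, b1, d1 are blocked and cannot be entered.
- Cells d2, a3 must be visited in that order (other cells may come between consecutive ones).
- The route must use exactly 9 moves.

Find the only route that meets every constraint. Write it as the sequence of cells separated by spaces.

The waypoints must appear in the order d2, a3, with no cell reused.
Route from d3: right to e3, up to e2, 4× left (reaching a2), down to a3, 2× right (reaching c3) — 9 moves in all.
Check: order respected (1 at step 3, 2 at step 7); 9 moves as required.

d3 e3 e2 d2 c2 b2 a2 a3 b3 c3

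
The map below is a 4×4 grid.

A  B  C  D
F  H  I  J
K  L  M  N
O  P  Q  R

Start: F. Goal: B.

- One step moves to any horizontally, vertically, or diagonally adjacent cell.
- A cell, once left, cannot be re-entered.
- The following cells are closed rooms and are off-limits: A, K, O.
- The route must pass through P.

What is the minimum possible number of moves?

Any route passes through P somewhere between F and B. Summing Chebyshev distances along the two legs (F → P → B) gives a lower bound of 2 + 3 = 5 moves.
A route of 5 moves achieves this: F → L → P → M → H → B.
Since 5 matches the lower bound, it is optimal.

5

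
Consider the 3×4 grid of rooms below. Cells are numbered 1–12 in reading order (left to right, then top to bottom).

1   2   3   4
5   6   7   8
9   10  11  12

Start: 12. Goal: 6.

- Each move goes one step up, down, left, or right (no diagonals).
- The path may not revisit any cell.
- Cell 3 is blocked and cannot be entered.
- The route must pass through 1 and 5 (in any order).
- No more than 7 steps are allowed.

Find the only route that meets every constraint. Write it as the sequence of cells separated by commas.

The 7-move cap with required stops at 1, 5 leaves no slack for detours.
Route from 12: left 3 to 9, up 2 to 1, right 1 to 2, down 1 to 6 — 7 moves in all.
Check: all required cells visited; 7 ≤ 7 moves.

12, 11, 10, 9, 5, 1, 2, 6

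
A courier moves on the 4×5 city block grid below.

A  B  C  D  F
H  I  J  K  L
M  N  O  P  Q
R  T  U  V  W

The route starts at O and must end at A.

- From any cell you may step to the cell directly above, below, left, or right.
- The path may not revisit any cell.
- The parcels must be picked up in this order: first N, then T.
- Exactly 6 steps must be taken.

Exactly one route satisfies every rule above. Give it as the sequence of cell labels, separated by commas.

O, N, T, R, M, H, A

The waypoints must appear in the order N, T, with no cell reused.
Route from O: left 1 to N, down 1 to T, left 1 to R, up 3 to A — 6 moves in all.
Check: order respected (N at step 1, T at step 2); 6 moves as required.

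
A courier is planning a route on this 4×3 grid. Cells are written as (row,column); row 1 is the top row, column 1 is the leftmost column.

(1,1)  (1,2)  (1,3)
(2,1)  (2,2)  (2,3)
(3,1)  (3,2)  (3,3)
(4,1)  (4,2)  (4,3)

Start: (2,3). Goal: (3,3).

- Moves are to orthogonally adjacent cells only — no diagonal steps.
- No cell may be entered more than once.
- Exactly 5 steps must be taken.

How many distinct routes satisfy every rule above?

3

Need simple routes of exactly 5 moves from (2,3) to (3,3) (Manhattan distance 1, so 2 moves are spent on a detour and 2 undoing it).
Enumerating: (2,3) (1,3) (1,2) (2,2) (3,2) (3,3) | (2,3) (2,2) (3,2) (4,2) (4,3) (3,3) | (2,3) (2,2) (2,1) (3,1) (3,2) (3,3).
That gives 3 routes.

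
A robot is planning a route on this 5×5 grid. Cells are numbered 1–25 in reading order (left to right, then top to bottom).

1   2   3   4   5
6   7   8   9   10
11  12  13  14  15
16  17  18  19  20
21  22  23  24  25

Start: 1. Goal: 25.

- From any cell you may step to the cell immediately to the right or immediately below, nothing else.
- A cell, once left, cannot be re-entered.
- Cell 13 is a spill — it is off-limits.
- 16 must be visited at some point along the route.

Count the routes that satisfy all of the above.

5

A right/down-only route from 1 to 25 makes exactly 4 down-moves and 4 right-moves in some order.
With no other constraints that would be C(8,4) = 70 routes.
Split at 16 and multiply the segment counts (each segment already excludes blocked cells): 1→16: 1; 16→25: 5; product = 5.
That gives 5 routes.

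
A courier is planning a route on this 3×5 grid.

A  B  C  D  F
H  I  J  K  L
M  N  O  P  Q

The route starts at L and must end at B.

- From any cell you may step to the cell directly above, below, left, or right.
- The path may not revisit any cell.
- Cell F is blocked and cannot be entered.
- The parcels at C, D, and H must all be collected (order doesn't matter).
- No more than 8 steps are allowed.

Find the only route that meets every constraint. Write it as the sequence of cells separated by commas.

L, K, D, C, J, I, H, A, B

The 8-move cap with required stops at C, D, H leaves no slack for detours.
Route from L: left 1 to K, up 1 to D, left 1 to C, down 1 to J, left 2 to H, up 1 to A, right 1 to B — 8 moves in all.
Check: all required cells visited; 8 ≤ 8 moves.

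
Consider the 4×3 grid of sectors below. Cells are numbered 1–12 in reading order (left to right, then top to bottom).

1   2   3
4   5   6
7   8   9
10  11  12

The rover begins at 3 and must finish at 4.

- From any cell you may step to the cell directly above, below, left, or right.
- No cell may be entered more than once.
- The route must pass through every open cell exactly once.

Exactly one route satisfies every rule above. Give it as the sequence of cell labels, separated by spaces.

3 6 9 12 11 10 7 8 5 2 1 4

Need to visit all 12 open cells exactly once, starting at 3 and ending at 4.
Cell 1 has only two open neighbours (4 and 2), so the path must pass straight through it: one of those is the cell it's entered from and the other is where it exits.
Route from 3: 3× down (reaching 12), 2× left (reaching 10), up to 7, right to 8, 2× up (reaching 2), left to 1, down to 4 — 11 moves in all.
Check: all 12 open cells covered.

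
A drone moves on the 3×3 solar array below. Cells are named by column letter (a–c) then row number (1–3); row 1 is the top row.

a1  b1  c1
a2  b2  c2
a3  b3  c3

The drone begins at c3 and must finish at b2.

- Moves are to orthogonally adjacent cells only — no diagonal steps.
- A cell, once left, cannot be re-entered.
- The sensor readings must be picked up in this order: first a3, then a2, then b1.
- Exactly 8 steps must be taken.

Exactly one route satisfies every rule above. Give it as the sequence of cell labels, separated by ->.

The waypoints must appear in the order a3, a2, b1, with no cell reused.
Route from c3: left 2 to a3, up 2 to a1, right 2 to c1, down 1 to c2, left 1 to b2 — 8 moves in all.
Check: order respected (a3 at step 2, a2 at step 3, b1 at step 5); 8 moves as required.

c3 -> b3 -> a3 -> a2 -> a1 -> b1 -> c1 -> c2 -> b2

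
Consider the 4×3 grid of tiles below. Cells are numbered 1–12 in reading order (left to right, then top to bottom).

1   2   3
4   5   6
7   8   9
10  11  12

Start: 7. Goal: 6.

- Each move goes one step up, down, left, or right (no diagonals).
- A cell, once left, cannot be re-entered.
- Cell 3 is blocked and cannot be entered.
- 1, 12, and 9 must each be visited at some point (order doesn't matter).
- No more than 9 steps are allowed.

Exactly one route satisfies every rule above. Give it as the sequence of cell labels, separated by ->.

The 9-move cap with required stops at 1, 12, 9 leaves no slack for detours.
Route from 7: 2× up (reaching 1), right to 2, 3× down (reaching 11), right to 12, 2× up (reaching 6) — 9 moves in all.
Check: all required cells visited; 9 ≤ 9 moves.

7 -> 4 -> 1 -> 2 -> 5 -> 8 -> 11 -> 12 -> 9 -> 6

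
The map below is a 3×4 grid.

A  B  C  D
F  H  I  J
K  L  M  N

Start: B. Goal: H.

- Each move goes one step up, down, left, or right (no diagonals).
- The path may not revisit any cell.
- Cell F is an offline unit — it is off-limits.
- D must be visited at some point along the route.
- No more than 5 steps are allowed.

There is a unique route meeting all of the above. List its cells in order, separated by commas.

The budget equals the shortest possible length, so every move has to be on a shortest route through the required cells.
Route from B: 2× right (reaching D), down to J, 2× left (reaching H) — 5 moves in all.
Check: all required cells visited; 5 ≤ 5 moves.

B, C, D, J, I, H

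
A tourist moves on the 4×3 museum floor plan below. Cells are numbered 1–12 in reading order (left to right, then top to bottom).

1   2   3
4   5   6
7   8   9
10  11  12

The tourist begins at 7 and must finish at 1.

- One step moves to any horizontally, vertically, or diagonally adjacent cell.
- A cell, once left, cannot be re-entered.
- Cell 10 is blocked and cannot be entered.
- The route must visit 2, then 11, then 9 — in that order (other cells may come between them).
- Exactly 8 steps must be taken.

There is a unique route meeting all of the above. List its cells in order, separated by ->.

The waypoints must appear in the order 2, 11, 9, with no cell reused.
Route from 7: up to 4, up-right to 2, down-right to 6, down-left to 8, down to 11, up-right to 9, 2× up-left (reaching 1) — 8 moves in all.
Check: order respected (2 at step 2, 11 at step 5, 9 at step 6); 8 moves as required.

7 -> 4 -> 2 -> 6 -> 8 -> 11 -> 9 -> 5 -> 1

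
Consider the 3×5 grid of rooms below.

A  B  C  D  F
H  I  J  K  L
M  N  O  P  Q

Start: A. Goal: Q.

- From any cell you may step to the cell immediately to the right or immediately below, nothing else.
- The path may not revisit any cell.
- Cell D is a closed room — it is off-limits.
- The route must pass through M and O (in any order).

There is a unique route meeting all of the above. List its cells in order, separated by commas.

Moves only go right or down, so the column and row indices never decrease.
Route from A: 2× down (reaching M), 4× right (reaching Q) — 6 moves in all.
Check: all required cells visited.

A, H, M, N, O, P, Q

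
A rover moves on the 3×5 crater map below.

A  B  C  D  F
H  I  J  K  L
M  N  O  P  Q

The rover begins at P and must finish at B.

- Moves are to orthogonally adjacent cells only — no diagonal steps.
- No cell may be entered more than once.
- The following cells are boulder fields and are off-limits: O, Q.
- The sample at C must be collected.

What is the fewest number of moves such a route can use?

4

Any route passes through C somewhere between P and B. Summing Manhattan distances along the two legs (P → C → B) gives a lower bound of 3 + 1 = 4 moves.
A route of 4 moves achieves this: P → K → D → C → B.
Since 4 matches the lower bound, it is optimal.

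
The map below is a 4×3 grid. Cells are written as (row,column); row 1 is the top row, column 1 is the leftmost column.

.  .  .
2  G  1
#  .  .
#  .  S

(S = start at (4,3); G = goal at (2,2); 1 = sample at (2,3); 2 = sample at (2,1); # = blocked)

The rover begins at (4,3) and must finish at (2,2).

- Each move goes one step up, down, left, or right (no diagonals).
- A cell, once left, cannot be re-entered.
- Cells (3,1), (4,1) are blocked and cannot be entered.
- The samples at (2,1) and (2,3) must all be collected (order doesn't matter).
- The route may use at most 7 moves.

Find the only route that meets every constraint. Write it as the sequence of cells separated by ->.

The 7-move cap with required stops at (2,1), (2,3) leaves no slack for detours.
Route from (4,3): up 3 to (1,3), left 2 to (1,1), down 1 to (2,1), right 1 to (2,2) — 7 moves in all.
Check: all required cells visited; 7 ≤ 7 moves.

(4,3) -> (3,3) -> (2,3) -> (1,3) -> (1,2) -> (1,1) -> (2,1) -> (2,2)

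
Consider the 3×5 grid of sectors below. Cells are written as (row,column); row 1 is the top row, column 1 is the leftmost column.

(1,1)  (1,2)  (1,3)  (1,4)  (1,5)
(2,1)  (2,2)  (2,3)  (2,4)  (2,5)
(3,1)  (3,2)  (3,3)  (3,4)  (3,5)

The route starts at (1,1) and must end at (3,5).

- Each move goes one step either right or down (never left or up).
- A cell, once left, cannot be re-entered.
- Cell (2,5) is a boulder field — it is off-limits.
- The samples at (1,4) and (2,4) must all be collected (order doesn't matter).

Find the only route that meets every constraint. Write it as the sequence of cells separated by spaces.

Moves only go right or down, so the column and row indices never decrease.
Route from (1,1): right 3 to (1,4), down 2 to (3,4), right 1 to (3,5) — 6 moves in all.
Check: all required cells visited.

(1,1) (1,2) (1,3) (1,4) (2,4) (3,4) (3,5)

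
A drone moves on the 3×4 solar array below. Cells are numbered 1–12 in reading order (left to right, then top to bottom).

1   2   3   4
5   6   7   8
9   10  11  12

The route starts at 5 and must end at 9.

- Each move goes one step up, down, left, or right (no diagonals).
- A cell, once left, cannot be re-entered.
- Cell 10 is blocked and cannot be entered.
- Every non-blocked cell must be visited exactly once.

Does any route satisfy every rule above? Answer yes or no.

no

Colour the cells like a checkerboard: each orthogonal step flips colour, so a Hamiltonian route alternates colours. Here there are 6 cells of one colour and 5 of the other, with start on the opposite colour to the goal — the counts and endpoints can't be arranged into an alternating sequence of length 11, so no Hamiltonian route exists.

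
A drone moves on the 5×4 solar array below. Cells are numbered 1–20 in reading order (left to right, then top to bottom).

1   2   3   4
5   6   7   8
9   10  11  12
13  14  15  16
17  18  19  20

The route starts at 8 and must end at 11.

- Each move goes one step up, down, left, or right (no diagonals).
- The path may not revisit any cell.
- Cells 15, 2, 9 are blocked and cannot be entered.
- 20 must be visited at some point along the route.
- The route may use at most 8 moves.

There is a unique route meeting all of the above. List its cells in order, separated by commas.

8, 12, 16, 20, 19, 18, 14, 10, 11

The budget equals the shortest possible length, so every move has to be on a shortest route through the required cells.
Route from 8: down 3 to 20, left 2 to 18, up 2 to 10, right 1 to 11 — 8 moves in all.
Check: all required cells visited; 8 ≤ 8 moves.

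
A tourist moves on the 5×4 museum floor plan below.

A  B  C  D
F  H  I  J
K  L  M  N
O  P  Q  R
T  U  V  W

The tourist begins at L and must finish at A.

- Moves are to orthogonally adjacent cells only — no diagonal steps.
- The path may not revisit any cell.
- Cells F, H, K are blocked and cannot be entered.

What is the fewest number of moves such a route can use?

5

The Manhattan distance from L to A is |3−1| + |2−1| = 3, so at least 3 moves are needed.
That bound ignores the blocked cells. Measuring each leg by the fewest moves that actually steer around them (L→A: 5) raises the lower bound to 5.
A route of 5 moves exists: L → M → I → C → B → A.
Since 5 matches that lower bound, it is optimal.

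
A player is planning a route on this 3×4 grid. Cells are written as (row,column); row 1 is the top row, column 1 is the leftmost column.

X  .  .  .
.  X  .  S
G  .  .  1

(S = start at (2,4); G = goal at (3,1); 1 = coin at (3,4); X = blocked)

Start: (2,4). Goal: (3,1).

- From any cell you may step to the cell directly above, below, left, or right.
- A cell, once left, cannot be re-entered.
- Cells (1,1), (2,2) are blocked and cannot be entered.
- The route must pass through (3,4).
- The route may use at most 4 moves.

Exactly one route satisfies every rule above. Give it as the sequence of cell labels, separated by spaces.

(2,4) (3,4) (3,3) (3,2) (3,1)

Any route must reach (3,4) and still end at (3,1) within 4 moves, so the order of the required stops is forced.
Route from (2,4): down to (3,4), 3× left (reaching (3,1)) — 4 moves in all.
Check: all required cells visited; 4 ≤ 4 moves.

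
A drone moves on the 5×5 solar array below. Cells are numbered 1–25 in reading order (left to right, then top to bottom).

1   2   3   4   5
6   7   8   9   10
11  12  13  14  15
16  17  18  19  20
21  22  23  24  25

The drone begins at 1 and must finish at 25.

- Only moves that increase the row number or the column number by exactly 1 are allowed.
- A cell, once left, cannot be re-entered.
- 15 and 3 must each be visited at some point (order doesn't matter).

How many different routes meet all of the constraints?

6

A right/down-only route from 1 to 25 makes exactly 4 down-moves and 4 right-moves in some order.
With no other constraints that would be C(8,4) = 70 routes.
A monotone route can only reach the required cells in the order 3, 15, so split there and multiply the segment counts: 1→3: 1; 3→15: 6; 15→25: 1; product = 6.
That gives 6 routes.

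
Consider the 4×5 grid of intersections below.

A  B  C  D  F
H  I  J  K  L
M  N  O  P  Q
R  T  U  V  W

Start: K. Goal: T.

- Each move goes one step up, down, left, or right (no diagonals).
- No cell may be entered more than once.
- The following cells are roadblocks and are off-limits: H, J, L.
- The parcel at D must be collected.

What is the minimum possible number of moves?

Any route passes through D somewhere between K and T. Summing Manhattan distances along the two legs (K → D → T) gives a lower bound of 1 + 5 = 6 moves.
A route of 6 moves achieves this: K → D → C → B → I → N → T.
Since 6 matches the lower bound, it is optimal.

6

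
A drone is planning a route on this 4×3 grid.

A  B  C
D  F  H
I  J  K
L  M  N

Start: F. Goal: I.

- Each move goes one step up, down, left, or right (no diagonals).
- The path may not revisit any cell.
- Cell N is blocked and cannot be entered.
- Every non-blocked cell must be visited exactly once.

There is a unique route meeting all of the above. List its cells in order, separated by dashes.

Need to visit all 11 open cells exactly once, starting at F and ending at I.
Route from F: left 1 to D, up 1 to A, right 2 to C, down 2 to K, left 1 to J, down 1 to M, left 1 to L, up 1 to I — 10 moves in all.
Check: all 11 open cells covered.

F - D - A - B - C - H - K - J - M - L - I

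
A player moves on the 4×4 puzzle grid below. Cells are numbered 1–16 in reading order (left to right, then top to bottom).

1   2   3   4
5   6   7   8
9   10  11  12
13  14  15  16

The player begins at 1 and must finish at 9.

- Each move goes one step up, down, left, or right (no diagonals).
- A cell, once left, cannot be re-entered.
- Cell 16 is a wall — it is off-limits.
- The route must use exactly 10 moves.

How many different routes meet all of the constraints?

Need simple routes of exactly 10 moves from 1 to 9 (Manhattan distance 2, so 4 moves are spent on a detour and 4 undoing it).
Branch systematically from the start, pruning whenever the remaining move budget drops below the Manhattan distance to 9 or differs from it in parity. Grouping the completions by first move — via 5: 10; via 2: 21 — and summing: 10 + 21 = 31.
That gives 31 routes.

31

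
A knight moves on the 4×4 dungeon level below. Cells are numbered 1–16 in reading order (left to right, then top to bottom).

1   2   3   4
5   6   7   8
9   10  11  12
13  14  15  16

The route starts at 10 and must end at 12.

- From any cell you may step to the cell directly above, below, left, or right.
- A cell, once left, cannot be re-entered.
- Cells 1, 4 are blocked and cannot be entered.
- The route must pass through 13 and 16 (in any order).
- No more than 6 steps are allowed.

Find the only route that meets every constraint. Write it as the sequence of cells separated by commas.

10, 9, 13, 14, 15, 16, 12

Any route must reach 13 and 16 and still end at 12 within 6 moves, so the order of the required stops is forced.
Route from 10: left 1 to 9, down 1 to 13, right 3 to 16, up 1 to 12 — 6 moves in all.
Check: all required cells visited; 6 ≤ 6 moves.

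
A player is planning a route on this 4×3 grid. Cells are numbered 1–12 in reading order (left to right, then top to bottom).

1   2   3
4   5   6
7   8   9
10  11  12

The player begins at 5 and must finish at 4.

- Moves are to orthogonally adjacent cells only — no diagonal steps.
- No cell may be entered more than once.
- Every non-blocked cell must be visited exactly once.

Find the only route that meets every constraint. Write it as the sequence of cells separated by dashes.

5 - 8 - 7 - 10 - 11 - 12 - 9 - 6 - 3 - 2 - 1 - 4

Need to visit all 12 open cells exactly once, starting at 5 and ending at 4.
Cell 1 has only two open neighbours (4 and 2), so the path must pass straight through it: one of those is the cell it's entered from and the other is where it exits.
Route from 5: down to 8, left to 7, down to 10, 2× right (reaching 12), 3× up (reaching 3), 2× left (reaching 1), down to 4 — 11 moves in all.
Check: all 12 open cells covered.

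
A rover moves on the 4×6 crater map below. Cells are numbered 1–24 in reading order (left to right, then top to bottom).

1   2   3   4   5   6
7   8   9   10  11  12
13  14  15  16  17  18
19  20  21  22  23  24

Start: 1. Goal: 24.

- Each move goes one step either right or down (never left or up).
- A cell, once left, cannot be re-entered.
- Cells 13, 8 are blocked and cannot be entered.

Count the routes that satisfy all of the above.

20

A right/down-only route from 1 to 24 makes exactly 3 down-moves and 5 right-moves in some order.
With no other constraints that would be C(8,3) = 56 routes.
Subtract routes through each blocked cell (inclusion–exclusion for overlaps): − through 8: 30 − through 13: 6 → 20.
That gives 20 routes.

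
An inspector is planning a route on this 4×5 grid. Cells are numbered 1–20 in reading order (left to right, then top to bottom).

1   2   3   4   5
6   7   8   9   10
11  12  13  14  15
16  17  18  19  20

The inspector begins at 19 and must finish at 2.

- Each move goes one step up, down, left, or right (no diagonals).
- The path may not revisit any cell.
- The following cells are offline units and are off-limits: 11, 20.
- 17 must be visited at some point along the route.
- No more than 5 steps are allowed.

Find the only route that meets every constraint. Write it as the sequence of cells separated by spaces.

The 5-move cap with required stops at 17 leaves no slack for detours.
Route from 19: left 2 to 17, up 3 to 2 — 5 moves in all.
Check: all required cells visited; 5 ≤ 5 moves.

19 18 17 12 7 2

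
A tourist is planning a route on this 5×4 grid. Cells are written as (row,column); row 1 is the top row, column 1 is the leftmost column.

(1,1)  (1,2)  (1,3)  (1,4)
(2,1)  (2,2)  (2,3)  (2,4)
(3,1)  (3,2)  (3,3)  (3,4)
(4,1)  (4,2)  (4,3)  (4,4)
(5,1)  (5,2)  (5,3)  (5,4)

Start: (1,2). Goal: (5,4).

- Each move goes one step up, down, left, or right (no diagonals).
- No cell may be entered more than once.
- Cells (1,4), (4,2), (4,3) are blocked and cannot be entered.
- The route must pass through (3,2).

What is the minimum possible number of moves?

Any route passes through (3,2) somewhere between (1,2) and (5,4). Summing Manhattan distances along the two legs ((1,2) → (3,2) → (5,4)) gives a lower bound of 2 + 4 = 6 moves.
A route of 6 moves achieves this: (1,2) → (2,2) → (3,2) → (3,3) → (3,4) → (4,4) → (5,4).
Since 6 matches the lower bound, it is optimal.

6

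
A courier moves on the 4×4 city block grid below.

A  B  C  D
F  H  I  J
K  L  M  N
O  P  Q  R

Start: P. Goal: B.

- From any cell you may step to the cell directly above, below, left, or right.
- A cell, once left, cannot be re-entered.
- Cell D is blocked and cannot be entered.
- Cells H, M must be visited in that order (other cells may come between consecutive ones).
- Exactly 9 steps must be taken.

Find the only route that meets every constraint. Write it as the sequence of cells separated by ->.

P -> O -> K -> F -> H -> L -> M -> I -> C -> B

The waypoints must appear in the order H, M, with no cell reused.
Route from P: left 1 to O, up 2 to F, right 1 to H, down 1 to L, right 1 to M, up 2 to C, left 1 to B — 9 moves in all.
Check: order respected (H at step 4, M at step 6); 9 moves as required.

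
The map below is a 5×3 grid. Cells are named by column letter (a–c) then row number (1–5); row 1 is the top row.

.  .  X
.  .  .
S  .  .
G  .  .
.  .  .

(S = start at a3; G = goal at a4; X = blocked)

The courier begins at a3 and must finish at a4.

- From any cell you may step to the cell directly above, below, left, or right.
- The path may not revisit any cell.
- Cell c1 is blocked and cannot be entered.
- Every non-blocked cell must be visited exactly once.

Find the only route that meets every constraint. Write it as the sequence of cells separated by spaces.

a3 a2 a1 b1 b2 c2 c3 b3 b4 c4 c5 b5 a5 a4

Need to visit all 14 open cells exactly once, starting at a3 and ending at a4.
Route from a3: 2× up (reaching a1), right to b1, down to b2, right to c2, down to c3, left to b3, down to b4, right to c4, down to c5, 2× left (reaching a5), up to a4 — 13 moves in all.
Check: all 14 open cells covered.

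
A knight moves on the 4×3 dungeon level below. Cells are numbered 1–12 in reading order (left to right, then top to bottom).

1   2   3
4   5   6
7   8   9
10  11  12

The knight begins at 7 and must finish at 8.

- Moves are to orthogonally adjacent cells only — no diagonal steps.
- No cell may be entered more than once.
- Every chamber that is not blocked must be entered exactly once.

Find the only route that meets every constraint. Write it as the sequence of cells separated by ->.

Need to visit all 12 open cells exactly once, starting at 7 and ending at 8.
Cell 10 has only two open neighbours (7 and 11), so the path must pass straight through it: one of those is the cell it's entered from and the other is where it exits.
Route from 7: down to 10, 2× right (reaching 12), 3× up (reaching 3), 2× left (reaching 1), down to 4, right to 5, down to 8 — 11 moves in all.
Check: all 12 open cells covered.

7 -> 10 -> 11 -> 12 -> 9 -> 6 -> 3 -> 2 -> 1 -> 4 -> 5 -> 8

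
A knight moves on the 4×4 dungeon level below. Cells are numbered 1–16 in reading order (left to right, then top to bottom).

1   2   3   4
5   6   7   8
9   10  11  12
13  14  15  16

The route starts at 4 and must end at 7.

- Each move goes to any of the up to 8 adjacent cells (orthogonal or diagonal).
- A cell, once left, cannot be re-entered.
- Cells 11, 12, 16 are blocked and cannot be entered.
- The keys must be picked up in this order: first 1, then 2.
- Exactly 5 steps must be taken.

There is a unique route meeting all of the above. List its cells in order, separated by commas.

The waypoints must appear in the order 1, 2, with no cell reused.
Route from 4: left 1 to 3, down-left 1 to 6, up-left 1 to 1, right 1 to 2, down-right 1 to 7 — 5 moves in all.
Check: order respected (1 at step 3, 2 at step 4); 5 moves as required.

4, 3, 6, 1, 2, 7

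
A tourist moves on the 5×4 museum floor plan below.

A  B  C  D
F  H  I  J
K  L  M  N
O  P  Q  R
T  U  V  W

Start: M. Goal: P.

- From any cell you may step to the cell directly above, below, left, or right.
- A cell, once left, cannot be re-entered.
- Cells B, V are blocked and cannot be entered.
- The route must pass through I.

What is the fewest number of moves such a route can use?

4

Any route passes through I somewhere between M and P. Summing Manhattan distances along the two legs (M → I → P) gives a lower bound of 1 + 3 = 4 moves.
A route of 4 moves achieves this: M → I → H → L → P.
Since 4 matches the lower bound, it is optimal.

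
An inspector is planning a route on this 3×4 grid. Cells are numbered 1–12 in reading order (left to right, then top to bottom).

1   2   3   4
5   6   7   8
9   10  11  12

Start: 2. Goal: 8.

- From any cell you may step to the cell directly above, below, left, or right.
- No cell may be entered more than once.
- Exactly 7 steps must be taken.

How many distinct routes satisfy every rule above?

Need simple routes of exactly 7 moves from 2 to 8 (Manhattan distance 3, so 2 moves are spent on a detour and 2 undoing it).
Branch systematically from the start, pruning whenever the remaining move budget drops below the Manhattan distance to 8 or differs from it in parity. Grouping the completions by first move — via 6: 3; via 1: 7; via 3: 1 — and summing: 3 + 7 + 1 = 11.
That gives 11 routes.

11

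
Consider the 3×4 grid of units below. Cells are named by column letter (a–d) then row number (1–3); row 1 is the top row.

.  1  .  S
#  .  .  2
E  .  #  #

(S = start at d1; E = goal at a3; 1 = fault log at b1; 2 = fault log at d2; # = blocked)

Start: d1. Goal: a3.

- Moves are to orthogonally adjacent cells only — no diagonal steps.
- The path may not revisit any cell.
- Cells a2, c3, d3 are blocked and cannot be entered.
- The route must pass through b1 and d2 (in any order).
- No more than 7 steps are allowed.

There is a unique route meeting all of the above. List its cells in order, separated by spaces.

d1 d2 c2 c1 b1 b2 b3 a3

Any route must reach b1 and d2 and still end at a3 within 7 moves, so the order of the required stops is forced.
Route from d1: down 1 to d2, left 1 to c2, up 1 to c1, left 1 to b1, down 2 to b3, left 1 to a3 — 7 moves in all.
Check: all required cells visited; 7 ≤ 7 moves.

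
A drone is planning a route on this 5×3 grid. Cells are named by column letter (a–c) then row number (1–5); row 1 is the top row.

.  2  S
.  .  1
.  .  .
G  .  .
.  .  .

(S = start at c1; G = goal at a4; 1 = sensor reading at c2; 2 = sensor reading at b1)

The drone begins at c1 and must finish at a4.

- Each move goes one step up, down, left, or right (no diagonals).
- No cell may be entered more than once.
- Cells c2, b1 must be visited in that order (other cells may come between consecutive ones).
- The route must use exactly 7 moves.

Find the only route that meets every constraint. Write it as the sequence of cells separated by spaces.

The waypoints must appear in the order c2, b1, with no cell reused.
Route from c1: down to c2, left to b2, up to b1, left to a1, 3× down (reaching a4) — 7 moves in all.
Check: order respected (1 at step 1, 2 at step 3); 7 moves as required.

c1 c2 b2 b1 a1 a2 a3 a4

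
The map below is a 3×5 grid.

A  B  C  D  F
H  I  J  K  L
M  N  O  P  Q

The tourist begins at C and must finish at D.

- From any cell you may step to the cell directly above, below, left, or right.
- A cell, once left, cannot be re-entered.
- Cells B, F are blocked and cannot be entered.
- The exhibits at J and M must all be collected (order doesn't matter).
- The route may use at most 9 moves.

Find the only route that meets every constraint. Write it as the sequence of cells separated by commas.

The budget equals the shortest possible length, so every move has to be on a shortest route through the required cells.
Route from C: down 1 to J, left 2 to H, down 1 to M, right 3 to P, up 2 to D — 9 moves in all.
Check: all required cells visited; 9 ≤ 9 moves.

C, J, I, H, M, N, O, P, K, D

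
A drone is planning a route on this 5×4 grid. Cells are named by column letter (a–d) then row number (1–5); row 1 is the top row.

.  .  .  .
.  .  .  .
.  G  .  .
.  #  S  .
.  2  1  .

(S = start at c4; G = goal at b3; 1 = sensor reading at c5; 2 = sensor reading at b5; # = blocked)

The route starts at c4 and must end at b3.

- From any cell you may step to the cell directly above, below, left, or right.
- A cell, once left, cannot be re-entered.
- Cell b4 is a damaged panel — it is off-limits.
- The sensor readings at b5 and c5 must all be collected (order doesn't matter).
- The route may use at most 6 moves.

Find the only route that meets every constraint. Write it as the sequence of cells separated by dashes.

c4 - c5 - b5 - a5 - a4 - a3 - b3

The budget equals the shortest possible length, so every move has to be on a shortest route through the required cells.
Route from c4: down 1 to c5, left 2 to a5, up 2 to a3, right 1 to b3 — 6 moves in all.
Check: all required cells visited; 6 ≤ 6 moves.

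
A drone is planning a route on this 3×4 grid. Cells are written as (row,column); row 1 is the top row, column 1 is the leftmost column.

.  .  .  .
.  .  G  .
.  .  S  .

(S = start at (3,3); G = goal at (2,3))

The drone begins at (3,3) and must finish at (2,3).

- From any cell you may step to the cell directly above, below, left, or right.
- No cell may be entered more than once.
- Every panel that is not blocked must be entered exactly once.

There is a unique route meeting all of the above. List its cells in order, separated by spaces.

(3,3) (3,4) (2,4) (1,4) (1,3) (1,2) (1,1) (2,1) (3,1) (3,2) (2,2) (2,3)

Need to visit all 12 open cells exactly once, starting at (3,3) and ending at (2,3).
Route from (3,3): right 1 to (3,4), up 2 to (1,4), left 3 to (1,1), down 2 to (3,1), right 1 to (3,2), up 1 to (2,2), right 1 to (2,3) — 11 moves in all.
Check: all 12 open cells covered.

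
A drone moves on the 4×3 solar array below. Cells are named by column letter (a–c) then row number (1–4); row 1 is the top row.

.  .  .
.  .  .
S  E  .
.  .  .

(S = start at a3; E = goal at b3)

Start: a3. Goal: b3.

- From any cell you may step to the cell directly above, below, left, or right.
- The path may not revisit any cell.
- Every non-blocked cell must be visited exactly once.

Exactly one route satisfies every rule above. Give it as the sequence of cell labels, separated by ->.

Need to visit all 12 open cells exactly once, starting at a3 and ending at b3.
Cell c1 has only two open neighbours (c2 and b1), so the path must pass straight through it: one of those is the cell it's entered from and the other is where it exits.
Route from a3: down to a4, 2× right (reaching c4), 3× up (reaching c1), 2× left (reaching a1), down to a2, right to b2, down to b3 — 11 moves in all.
Check: all 12 open cells covered.

a3 -> a4 -> b4 -> c4 -> c3 -> c2 -> c1 -> b1 -> a1 -> a2 -> b2 -> b3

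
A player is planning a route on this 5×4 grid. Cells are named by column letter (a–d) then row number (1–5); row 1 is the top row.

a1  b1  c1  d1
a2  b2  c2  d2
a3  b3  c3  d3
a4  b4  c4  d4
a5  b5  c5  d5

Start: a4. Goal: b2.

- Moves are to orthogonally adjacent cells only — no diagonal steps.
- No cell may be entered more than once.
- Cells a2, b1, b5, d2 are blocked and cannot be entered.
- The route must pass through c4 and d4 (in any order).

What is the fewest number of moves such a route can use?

7

Any route passes through c4 and d4 in some order between a4 and b2. Summing Manhattan distances along each leg and taking the cheapest ordering (a4 → c4 → d4 → b2) gives a lower bound of 2 + 1 + 4 = 7 moves.
A route of 7 moves achieves this: a4 → b4 → c4 → d4 → d3 → c3 → c2 → b2.
Since 7 matches the lower bound, it is optimal.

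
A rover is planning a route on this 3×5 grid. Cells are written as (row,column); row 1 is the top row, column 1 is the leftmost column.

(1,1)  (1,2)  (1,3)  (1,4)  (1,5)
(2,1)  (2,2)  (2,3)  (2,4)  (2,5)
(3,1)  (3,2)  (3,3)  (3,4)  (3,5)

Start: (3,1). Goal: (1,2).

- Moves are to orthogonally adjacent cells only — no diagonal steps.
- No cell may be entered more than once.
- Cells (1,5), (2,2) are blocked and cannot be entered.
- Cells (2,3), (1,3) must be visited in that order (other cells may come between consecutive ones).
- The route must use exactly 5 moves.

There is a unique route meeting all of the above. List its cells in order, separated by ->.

(3,1) -> (3,2) -> (3,3) -> (2,3) -> (1,3) -> (1,2)

The waypoints must appear in the order (2,3), (1,3), with no cell reused.
Route from (3,1): 2× right (reaching (3,3)), 2× up (reaching (1,3)), left to (1,2) — 5 moves in all.
Check: order respected ((2,3) at step 3, (1,3) at step 4); 5 moves as required.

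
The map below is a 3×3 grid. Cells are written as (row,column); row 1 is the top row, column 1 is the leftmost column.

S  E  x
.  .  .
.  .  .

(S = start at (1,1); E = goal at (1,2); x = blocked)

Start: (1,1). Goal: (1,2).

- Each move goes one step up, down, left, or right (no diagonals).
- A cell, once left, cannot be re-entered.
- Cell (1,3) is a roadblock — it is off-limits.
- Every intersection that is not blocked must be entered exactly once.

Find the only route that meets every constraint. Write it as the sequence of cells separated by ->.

(1,1) -> (2,1) -> (3,1) -> (3,2) -> (3,3) -> (2,3) -> (2,2) -> (1,2)

Need to visit all 8 open cells exactly once, starting at (1,1) and ending at (1,2).
Cell (3,1) has only two open neighbours ((2,1) and (3,2)), so the path must pass straight through it: one of those is the cell it's entered from and the other is where it exits.
Route from (1,1): down 2 to (3,1), right 2 to (3,3), up 1 to (2,3), left 1 to (2,2), up 1 to (1,2) — 7 moves in all.
Check: all 8 open cells covered.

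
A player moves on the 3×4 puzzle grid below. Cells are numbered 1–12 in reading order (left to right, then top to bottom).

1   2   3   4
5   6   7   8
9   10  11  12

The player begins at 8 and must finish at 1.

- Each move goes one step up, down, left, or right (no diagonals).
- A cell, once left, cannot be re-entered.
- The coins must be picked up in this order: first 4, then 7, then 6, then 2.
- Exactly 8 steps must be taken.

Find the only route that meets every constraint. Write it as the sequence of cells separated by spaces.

The waypoints must appear in the order 4, 7, 6, 2, with no cell reused.
Route from 8: up 1 to 4, left 1 to 3, down 2 to 11, left 1 to 10, up 2 to 2, left 1 to 1 — 8 moves in all.
Check: order respected (4 at step 1, 7 at step 3, 6 at step 6, 2 at step 7); 8 moves as required.

8 4 3 7 11 10 6 2 1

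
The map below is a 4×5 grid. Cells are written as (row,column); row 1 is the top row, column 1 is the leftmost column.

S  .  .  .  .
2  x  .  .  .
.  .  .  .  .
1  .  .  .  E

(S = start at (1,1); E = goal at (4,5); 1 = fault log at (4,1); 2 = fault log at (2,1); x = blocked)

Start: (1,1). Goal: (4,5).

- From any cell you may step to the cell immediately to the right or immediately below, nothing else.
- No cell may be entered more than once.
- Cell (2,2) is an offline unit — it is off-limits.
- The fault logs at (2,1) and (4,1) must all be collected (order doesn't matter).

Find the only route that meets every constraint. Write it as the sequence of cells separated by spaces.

(1,1) (2,1) (3,1) (4,1) (4,2) (4,3) (4,4) (4,5)

Moves only go right or down, so the column and row indices never decrease.
Route from (1,1): down 3 to (4,1), right 4 to (4,5) — 7 moves in all.
Check: all required cells visited.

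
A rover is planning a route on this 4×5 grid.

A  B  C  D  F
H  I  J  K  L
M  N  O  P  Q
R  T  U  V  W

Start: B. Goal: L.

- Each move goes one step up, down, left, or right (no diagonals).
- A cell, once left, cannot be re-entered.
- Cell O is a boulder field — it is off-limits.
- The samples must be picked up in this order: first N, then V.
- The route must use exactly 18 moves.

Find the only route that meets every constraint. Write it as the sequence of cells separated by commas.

B, A, H, I, N, M, R, T, U, V, W, Q, P, K, J, C, D, F, L

The waypoints must appear in the order N, V, with no cell reused.
Route from B: left 1 to A, down 1 to H, right 1 to I, down 1 to N, left 1 to M, down 1 to R, right 4 to W, up 1 to Q, left 1 to P, up 1 to K, left 1 to J, up 1 to C, right 2 to F, down 1 to L — 18 moves in all.
Check: order respected (N at step 4, V at step 9); 18 moves as required.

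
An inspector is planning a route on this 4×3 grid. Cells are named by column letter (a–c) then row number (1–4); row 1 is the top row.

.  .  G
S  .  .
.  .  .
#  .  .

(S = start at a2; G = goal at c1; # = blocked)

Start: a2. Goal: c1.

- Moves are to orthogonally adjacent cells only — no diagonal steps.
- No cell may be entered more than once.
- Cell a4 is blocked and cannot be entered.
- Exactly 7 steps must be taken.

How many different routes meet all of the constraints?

4

Need simple routes of exactly 7 moves from a2 to c1 (Manhattan distance 3, so 2 moves are spent on a detour and 2 undoing it).
Enumerating: a2 a1 b1 b2 b3 c3 c2 c1 | a2 a3 b3 b4 c4 c3 c2 c1 | a2 a3 b3 c3 c2 b2 b1 c1 | a2 b2 b3 b4 c4 c3 c2 c1.
That gives 4 routes.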